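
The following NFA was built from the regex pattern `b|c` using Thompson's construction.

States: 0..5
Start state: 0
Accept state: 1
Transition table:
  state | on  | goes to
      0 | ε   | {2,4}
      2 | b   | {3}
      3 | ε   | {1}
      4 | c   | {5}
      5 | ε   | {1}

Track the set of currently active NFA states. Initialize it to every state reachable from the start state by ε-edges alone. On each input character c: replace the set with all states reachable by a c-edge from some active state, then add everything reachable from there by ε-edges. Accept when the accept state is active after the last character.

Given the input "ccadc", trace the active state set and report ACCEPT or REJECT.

Answer: REJECT

Trace:
initial (ε-close {0}): {0,2,4}
'c' @ 1: {1,5}  (accept∈set)
'c' @ 2: {}  — dead — no transitions
rest 'adc' ignored (set empty)
final: {}; accept 1 not in set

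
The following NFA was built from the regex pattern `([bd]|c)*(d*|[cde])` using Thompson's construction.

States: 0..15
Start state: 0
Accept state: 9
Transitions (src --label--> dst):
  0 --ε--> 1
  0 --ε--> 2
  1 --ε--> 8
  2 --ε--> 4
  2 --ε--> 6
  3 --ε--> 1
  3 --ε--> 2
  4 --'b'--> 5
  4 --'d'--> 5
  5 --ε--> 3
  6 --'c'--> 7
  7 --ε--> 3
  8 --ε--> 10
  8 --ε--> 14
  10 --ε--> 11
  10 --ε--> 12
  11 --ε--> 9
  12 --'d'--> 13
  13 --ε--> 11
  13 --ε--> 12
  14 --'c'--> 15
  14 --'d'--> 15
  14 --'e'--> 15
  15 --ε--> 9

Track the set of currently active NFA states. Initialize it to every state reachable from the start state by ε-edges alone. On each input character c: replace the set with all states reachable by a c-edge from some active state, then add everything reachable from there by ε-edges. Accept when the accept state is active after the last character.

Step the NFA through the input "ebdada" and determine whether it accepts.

Answer: REJECT

Steps:
start: ε-closure({0}) = {0,1,2,4,6,8,9,10,11,12,14}
'e' @ 1: {9,15}  (accept∈set)
'b' @ 2: {}  — state set empty
rest 'dada' ignored (set empty)
end set {} — state 9 not in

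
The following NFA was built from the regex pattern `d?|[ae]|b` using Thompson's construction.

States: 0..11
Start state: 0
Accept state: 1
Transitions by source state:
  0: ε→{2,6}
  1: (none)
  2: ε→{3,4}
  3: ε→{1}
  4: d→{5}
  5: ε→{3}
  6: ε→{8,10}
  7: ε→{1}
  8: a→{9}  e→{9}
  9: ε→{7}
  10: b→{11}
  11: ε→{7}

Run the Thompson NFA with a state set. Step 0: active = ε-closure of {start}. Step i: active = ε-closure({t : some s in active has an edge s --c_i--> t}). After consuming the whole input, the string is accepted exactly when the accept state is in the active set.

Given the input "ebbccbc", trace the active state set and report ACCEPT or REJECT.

start: ε-closure({0}) = {0,1,2,3,4,6,8,10}
'e' @ 1: {1,7,9}  [accepting]
'b' @ 2: {}  — no active states
rest 'bccbc' ignored (set empty)
end set {} — state 1 not in

Answer: REJECT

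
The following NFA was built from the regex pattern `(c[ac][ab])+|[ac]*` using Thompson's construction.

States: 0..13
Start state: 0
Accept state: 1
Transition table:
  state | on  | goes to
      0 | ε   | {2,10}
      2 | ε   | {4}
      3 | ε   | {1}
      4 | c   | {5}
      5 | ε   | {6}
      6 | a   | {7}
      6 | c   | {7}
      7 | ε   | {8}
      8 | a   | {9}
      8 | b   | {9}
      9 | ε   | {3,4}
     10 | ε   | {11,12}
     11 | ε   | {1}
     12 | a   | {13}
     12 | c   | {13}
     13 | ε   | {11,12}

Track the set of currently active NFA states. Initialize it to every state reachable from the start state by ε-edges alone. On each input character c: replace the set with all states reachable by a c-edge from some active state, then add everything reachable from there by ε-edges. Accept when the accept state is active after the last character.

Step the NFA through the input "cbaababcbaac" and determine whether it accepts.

S₀ = ε-closure({0}) = {0,1,2,4,10,11,12}
'c' @ 1: {1,5,6,11,12,13}  (accept∈set)
'b' @ 2: {}  — no active states
rest 'aababcbaac' ignored (set empty)
after full input: {}  (accept=1 not in)

Answer: REJECT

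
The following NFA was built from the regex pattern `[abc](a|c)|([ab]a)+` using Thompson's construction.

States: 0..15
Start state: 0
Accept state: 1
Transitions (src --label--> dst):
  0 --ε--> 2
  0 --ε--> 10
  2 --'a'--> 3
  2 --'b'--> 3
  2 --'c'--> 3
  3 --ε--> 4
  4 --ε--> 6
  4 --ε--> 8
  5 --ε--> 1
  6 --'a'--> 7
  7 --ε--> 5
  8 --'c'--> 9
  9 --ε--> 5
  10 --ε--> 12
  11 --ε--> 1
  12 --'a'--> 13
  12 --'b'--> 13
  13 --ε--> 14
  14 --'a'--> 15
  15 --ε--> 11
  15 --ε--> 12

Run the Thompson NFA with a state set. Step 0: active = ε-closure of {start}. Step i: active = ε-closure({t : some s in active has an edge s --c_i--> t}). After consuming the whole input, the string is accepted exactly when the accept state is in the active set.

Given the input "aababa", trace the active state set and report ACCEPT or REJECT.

Answer: ACCEPT

Trace:
S₀ = ε-closure({0}) = {0,2,10,12}
'a' @ 1: {3,4,6,8,13,14}
'a' @ 2: {1,5,7,11,12,15}  ✓accept
'b' @ 3: {13,14}
'a' @ 4: {1,11,12,15}  ✓accept
'b' @ 5: {13,14}
'a' @ 6: {1,11,12,15}  ✓accept
final: {1,11,12,15}; accept 1 in set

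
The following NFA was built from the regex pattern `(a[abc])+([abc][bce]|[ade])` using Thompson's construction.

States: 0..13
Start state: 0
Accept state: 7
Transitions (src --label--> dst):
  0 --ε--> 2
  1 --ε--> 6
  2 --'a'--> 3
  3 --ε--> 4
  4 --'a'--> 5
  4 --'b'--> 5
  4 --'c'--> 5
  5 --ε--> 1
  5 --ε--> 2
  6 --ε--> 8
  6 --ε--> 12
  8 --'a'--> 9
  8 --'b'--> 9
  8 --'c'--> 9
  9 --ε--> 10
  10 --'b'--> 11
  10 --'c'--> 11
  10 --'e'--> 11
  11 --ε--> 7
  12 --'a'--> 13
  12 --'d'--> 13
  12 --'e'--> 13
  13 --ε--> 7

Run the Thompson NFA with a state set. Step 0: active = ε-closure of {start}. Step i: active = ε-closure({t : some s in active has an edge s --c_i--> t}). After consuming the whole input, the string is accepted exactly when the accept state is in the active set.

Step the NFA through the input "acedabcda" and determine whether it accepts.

S₀ = ε-closure({0}) = {0,2}
'a' @ 1: {3,4}
'c' @ 2: {1,2,5,6,8,12}
'e' @ 3: {7,13}  ✓accept
'd' @ 4: {}  — state set empty
rest 'abcda' ignored (set empty)
final: {}; accept 7 not in set

Answer: REJECT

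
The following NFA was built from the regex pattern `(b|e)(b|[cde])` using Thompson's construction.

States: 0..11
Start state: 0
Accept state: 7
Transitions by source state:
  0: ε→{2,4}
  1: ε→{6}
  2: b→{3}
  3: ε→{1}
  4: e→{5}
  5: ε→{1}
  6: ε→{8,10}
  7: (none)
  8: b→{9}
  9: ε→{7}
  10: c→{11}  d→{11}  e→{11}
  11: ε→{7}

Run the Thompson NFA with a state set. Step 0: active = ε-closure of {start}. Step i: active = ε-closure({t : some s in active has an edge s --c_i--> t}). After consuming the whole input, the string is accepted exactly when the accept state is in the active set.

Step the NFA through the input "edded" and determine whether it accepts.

Answer: REJECT

Trace:
initial (ε-close {0}): {0,2,4}
'e' @ 1: {1,5,6,8,10}
'd' @ 2: {7,11}  (accept∈set)
'd' @ 3: {}  — no active states
rest 'ed' ignored (set empty)
after full input: {}  (accept=7 not in)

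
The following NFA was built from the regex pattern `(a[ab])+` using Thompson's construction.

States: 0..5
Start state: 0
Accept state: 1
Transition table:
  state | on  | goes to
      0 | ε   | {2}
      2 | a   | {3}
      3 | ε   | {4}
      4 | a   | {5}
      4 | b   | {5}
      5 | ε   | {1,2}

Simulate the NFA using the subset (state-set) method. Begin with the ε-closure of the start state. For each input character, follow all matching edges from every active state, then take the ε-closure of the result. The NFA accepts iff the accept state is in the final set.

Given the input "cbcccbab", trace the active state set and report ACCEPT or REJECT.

Answer: REJECT

Steps:
S₀ = ε-closure({0}) = {0,2}
'c' @ 1: {}  — state set empty
rest 'bcccbab' ignored (set empty)
end set {} — state 1 not in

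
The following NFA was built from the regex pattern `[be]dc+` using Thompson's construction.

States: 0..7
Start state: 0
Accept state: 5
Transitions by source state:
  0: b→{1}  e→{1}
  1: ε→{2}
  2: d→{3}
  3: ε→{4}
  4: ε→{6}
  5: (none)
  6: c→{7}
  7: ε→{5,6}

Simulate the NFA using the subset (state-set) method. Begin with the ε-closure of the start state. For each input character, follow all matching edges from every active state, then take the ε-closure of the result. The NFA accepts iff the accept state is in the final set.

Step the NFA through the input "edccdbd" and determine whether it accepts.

Answer: REJECT

Steps:
start: ε-closure({0}) = {0}
'e' @ 1: {1,2}
'd' @ 2: {3,4,6}
'c' @ 3: {5,6,7}  (accept∈set)
'c' @ 4: {5,6,7}  (accept∈set)
'd' @ 5: {}  — dead — no transitions
rest 'bd' ignored (set empty)
after full input: {}  (accept=5 not in)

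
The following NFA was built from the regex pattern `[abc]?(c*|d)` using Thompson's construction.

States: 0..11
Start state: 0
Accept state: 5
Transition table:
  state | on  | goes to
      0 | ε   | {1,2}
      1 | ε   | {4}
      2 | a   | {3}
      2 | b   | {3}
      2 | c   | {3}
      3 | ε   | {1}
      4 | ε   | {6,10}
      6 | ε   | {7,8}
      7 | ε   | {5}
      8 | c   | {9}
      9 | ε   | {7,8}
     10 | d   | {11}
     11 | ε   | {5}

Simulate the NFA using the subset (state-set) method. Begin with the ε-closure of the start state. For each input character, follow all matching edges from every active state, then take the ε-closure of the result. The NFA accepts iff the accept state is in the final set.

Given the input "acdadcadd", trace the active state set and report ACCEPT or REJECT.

Answer: REJECT

Steps:
start: ε-closure({0}) = {0,1,2,4,5,6,7,8,10}
'a' @ 1: {1,3,4,5,6,7,8,10}  ✓accept
'c' @ 2: {5,7,8,9}  ✓accept
'd' @ 3: {}  — dead — no transitions
rest 'adcadd' ignored (set empty)
end set {} — state 5 not in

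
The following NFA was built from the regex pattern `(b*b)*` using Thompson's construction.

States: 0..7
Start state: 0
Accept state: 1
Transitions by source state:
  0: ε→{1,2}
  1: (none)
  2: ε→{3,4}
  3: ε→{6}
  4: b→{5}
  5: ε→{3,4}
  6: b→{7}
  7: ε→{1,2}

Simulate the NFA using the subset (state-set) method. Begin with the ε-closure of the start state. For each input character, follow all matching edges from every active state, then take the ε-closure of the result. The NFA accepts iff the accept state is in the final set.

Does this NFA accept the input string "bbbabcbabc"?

S₀ = ε-closure({0}) = {0,1,2,3,4,6}
'b' @ 1: {1,2,3,4,5,6,7}  (accept∈set)
'b' @ 2: {1,2,3,4,5,6,7}  (accept∈set)
'b' @ 3: {1,2,3,4,5,6,7}  (accept∈set)
'a' @ 4: {}  — state set empty
rest 'bcbabc' ignored (set empty)
final: {}; accept 1 not in set

Answer: REJECT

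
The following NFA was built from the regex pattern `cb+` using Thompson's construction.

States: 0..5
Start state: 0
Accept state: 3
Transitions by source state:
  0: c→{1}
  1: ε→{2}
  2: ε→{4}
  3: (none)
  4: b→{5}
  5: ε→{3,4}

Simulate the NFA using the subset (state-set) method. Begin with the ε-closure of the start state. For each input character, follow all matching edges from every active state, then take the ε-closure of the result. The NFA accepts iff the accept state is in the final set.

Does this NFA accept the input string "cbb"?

Answer: ACCEPT

Derivation:
start: ε-closure({0}) = {0}
'c' @ 1: {1,2,4}
'b' @ 2: {3,4,5}  (accept∈set)
'b' @ 3: {3,4,5}  (accept∈set)
final: {3,4,5}; accept 3 in set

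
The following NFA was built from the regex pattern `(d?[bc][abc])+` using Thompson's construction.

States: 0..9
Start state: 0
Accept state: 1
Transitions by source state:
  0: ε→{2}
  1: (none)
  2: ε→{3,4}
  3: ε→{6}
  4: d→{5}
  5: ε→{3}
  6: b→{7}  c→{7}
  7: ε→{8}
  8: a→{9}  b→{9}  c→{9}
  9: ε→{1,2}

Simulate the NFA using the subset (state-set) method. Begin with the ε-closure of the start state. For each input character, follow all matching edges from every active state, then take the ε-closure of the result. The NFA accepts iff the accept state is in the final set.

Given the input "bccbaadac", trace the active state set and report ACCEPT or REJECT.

initial (ε-close {0}): {0,2,3,4,6}
'b' @ 1: {7,8}
'c' @ 2: {1,2,3,4,6,9}  ✓accept
'c' @ 3: {7,8}
'b' @ 4: {1,2,3,4,6,9}  ✓accept
'a' @ 5: {}  — no active states
rest 'adac' ignored (set empty)
final: {}; accept 1 not in set

Answer: REJECT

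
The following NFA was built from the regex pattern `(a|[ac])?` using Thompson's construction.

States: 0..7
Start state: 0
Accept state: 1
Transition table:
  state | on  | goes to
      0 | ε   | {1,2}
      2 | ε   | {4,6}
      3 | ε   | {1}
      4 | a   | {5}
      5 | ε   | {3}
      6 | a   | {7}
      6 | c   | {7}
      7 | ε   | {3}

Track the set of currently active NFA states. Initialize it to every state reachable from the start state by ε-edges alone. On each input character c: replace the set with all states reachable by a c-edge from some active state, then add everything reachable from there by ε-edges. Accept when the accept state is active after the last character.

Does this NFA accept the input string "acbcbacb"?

Answer: REJECT

Derivation:
S₀ = ε-closure({0}) = {0,1,2,4,6}
'a' @ 1: {1,3,5,7}  ✓accept
'c' @ 2: {}  — no active states
rest 'bcbacb' ignored (set empty)
after full input: {}  (accept=1 not in)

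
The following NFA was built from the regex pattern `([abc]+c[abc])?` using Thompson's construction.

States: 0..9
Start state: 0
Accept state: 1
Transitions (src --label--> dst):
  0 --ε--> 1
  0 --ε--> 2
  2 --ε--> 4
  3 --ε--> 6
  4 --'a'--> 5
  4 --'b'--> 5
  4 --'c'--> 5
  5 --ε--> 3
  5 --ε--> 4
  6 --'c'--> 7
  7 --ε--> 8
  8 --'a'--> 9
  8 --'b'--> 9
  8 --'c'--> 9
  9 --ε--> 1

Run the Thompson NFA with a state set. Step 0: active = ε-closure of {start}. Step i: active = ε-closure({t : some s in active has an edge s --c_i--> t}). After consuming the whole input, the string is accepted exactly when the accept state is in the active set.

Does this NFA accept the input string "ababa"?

initial (ε-close {0}): {0,1,2,4}
'a' @ 1: {3,4,5,6}
'b' @ 2: {3,4,5,6}
'a' @ 3: {3,4,5,6}
'b' @ 4: {3,4,5,6}
'a' @ 5: {3,4,5,6}
final: {3,4,5,6}; accept 1 not in set

Answer: REJECT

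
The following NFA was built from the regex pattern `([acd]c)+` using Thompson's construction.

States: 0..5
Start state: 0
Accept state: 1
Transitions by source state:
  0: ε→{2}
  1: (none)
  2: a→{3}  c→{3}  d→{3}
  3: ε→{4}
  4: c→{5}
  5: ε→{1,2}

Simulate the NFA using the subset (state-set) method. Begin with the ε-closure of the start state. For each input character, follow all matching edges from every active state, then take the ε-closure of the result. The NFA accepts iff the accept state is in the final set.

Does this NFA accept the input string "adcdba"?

Answer: REJECT

Trace:
S₀ = ε-closure({0}) = {0,2}
'a' @ 1: {3,4}
'd' @ 2: {}  — dead — no transitions
rest 'cdba' ignored (set empty)
end set {} — state 1 not in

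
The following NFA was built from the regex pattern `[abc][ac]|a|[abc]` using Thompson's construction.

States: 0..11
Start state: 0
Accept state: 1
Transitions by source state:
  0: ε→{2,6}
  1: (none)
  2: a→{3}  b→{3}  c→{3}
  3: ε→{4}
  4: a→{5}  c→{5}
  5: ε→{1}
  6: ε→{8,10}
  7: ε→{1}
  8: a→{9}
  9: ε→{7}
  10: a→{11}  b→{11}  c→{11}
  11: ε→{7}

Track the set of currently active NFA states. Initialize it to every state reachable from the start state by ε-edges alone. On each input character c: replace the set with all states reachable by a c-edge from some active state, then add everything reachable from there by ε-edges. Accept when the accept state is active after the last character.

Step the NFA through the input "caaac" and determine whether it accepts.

Answer: REJECT

Derivation:
S₀ = ε-closure({0}) = {0,2,6,8,10}
'c' @ 1: {1,3,4,7,11}  [accepting]
'a' @ 2: {1,5}  [accepting]
'a' @ 3: {}  — state set empty
rest 'ac' ignored (set empty)
final: {}; accept 1 not in set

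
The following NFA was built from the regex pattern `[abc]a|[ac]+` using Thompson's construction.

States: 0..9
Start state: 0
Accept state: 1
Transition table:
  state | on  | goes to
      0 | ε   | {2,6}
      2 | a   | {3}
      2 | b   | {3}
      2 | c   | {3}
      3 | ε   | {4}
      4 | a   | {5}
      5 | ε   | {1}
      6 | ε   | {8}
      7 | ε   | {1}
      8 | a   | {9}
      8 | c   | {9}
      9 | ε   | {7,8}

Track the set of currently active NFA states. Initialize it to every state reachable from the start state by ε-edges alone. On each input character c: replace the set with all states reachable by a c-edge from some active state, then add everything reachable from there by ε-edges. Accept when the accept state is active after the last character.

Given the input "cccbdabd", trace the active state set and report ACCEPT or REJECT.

Answer: REJECT

Steps:
start: ε-closure({0}) = {0,2,6,8}
'c' @ 1: {1,3,4,7,8,9}  [accepting]
'c' @ 2: {1,7,8,9}  [accepting]
'c' @ 3: {1,7,8,9}  [accepting]
'b' @ 4: {}  — no active states
rest 'dabd' ignored (set empty)
final: {}; accept 1 not in set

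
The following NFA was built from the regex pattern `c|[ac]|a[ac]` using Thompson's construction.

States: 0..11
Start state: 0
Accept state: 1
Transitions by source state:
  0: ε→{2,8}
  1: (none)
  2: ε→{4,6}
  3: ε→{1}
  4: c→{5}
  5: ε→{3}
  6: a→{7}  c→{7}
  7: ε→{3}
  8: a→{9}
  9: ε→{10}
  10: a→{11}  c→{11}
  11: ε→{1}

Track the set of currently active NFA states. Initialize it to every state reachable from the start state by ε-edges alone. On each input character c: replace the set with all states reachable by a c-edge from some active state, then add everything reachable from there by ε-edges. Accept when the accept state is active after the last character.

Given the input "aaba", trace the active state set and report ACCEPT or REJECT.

start: ε-closure({0}) = {0,2,4,6,8}
'a' @ 1: {1,3,7,9,10}  ✓accept
'a' @ 2: {1,11}  ✓accept
'b' @ 3: {}  — state set empty
rest 'a' ignored (set empty)
final: {}; accept 1 not in set

Answer: REJECT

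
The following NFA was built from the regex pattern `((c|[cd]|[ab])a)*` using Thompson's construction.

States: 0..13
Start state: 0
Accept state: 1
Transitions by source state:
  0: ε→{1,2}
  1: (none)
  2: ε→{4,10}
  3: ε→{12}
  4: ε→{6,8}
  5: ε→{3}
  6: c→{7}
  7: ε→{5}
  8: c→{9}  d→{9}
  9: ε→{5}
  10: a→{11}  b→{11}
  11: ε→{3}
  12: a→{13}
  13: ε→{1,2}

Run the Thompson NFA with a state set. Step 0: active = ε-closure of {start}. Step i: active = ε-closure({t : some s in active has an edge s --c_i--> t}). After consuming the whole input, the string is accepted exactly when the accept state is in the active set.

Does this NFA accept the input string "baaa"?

Answer: ACCEPT

Trace:
initial (ε-close {0}): {0,1,2,4,6,8,10}
'b' @ 1: {3,11,12}
'a' @ 2: {1,2,4,6,8,10,13}  (accept∈set)
'a' @ 3: {3,11,12}
'a' @ 4: {1,2,4,6,8,10,13}  (accept∈set)
after full input: {1,2,4,6,8,10,13}  (accept=1 in)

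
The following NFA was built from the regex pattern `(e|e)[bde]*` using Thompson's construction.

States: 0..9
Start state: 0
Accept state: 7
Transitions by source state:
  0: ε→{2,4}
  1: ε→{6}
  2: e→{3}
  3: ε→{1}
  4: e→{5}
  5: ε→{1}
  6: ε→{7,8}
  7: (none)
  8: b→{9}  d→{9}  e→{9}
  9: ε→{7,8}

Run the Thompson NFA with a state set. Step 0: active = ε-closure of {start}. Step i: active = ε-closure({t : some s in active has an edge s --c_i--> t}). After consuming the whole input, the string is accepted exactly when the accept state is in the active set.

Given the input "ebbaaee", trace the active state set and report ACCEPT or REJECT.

start: ε-closure({0}) = {0,2,4}
'e' @ 1: {1,3,5,6,7,8}  ✓accept
'b' @ 2: {7,8,9}  ✓accept
'b' @ 3: {7,8,9}  ✓accept
'a' @ 4: {}  — state set empty
rest 'aee' ignored (set empty)
final: {}; accept 7 not in set

Answer: REJECT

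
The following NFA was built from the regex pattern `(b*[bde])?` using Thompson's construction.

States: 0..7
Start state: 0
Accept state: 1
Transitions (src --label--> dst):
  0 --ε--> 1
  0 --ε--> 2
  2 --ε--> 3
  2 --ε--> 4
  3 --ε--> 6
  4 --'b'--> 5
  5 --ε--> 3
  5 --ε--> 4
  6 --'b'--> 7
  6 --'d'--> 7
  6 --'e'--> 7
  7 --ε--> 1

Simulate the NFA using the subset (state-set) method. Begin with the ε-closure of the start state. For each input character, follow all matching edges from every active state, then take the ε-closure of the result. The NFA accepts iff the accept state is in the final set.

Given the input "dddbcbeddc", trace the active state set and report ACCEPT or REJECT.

start: ε-closure({0}) = {0,1,2,3,4,6}
'd' @ 1: {1,7}  [accepting]
'd' @ 2: {}  — state set empty
rest 'dbcbeddc' ignored (set empty)
after full input: {}  (accept=1 not in)

Answer: REJECT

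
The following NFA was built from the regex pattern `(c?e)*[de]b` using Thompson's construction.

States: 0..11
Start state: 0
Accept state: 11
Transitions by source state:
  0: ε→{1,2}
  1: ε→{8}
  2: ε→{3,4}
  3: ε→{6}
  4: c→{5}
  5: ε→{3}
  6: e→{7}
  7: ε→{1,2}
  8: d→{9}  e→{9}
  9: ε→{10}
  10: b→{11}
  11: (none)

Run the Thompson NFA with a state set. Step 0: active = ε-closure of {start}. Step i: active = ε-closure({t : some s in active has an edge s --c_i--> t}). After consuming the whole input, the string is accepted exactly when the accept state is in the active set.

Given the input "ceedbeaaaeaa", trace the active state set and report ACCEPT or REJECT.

start: ε-closure({0}) = {0,1,2,3,4,6,8}
'c' @ 1: {3,5,6}
'e' @ 2: {1,2,3,4,6,7,8}
'e' @ 3: {1,2,3,4,6,7,8,9,10}
'd' @ 4: {9,10}
'b' @ 5: {11}  [accepting]
'e' @ 6: {}  — no active states
rest 'aaaeaa' ignored (set empty)
end set {} — state 11 not in

Answer: REJECT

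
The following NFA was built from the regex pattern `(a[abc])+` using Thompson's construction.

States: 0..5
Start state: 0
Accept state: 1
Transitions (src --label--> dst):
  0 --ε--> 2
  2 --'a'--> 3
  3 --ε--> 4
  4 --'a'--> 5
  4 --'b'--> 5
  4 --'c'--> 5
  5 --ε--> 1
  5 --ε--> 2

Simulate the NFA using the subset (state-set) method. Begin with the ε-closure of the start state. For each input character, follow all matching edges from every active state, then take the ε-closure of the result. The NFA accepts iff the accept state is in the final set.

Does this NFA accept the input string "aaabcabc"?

Answer: REJECT

Derivation:
S₀ = ε-closure({0}) = {0,2}
'a' @ 1: {3,4}
'a' @ 2: {1,2,5}  [accepting]
'a' @ 3: {3,4}
'b' @ 4: {1,2,5}  [accepting]
'c' @ 5: {}  — state set empty
rest 'abc' ignored (set empty)
after full input: {}  (accept=1 not in)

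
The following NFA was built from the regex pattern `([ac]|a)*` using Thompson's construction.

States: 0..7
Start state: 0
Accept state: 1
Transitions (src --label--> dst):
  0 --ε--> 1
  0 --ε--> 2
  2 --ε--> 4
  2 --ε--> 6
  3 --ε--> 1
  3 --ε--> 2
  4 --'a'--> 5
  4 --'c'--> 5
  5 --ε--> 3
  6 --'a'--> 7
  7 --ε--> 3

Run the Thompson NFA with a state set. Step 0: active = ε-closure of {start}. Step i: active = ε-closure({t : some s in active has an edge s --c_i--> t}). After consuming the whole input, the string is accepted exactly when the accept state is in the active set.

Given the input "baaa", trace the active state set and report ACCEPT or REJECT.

Answer: REJECT

Steps:
initial (ε-close {0}): {0,1,2,4,6}
'b' @ 1: {}  — no active states
rest 'aaa' ignored (set empty)
final: {}; accept 1 not in set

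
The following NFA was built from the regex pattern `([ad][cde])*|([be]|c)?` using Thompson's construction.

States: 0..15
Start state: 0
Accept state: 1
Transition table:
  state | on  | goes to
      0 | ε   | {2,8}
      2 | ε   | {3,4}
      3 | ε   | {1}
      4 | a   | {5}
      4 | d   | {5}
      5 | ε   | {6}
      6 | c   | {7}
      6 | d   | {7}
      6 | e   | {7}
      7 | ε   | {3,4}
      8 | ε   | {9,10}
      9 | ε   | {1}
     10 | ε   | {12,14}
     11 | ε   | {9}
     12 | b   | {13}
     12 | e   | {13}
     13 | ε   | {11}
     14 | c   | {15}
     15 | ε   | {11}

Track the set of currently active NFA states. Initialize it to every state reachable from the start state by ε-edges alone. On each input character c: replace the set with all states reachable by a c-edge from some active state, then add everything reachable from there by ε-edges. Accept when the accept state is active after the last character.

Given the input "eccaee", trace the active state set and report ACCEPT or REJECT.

Answer: REJECT

Trace:
start: ε-closure({0}) = {0,1,2,3,4,8,9,10,12,14}
'e' @ 1: {1,9,11,13}  ✓accept
'c' @ 2: {}  — dead — no transitions
rest 'caee' ignored (set empty)
end set {} — state 1 not in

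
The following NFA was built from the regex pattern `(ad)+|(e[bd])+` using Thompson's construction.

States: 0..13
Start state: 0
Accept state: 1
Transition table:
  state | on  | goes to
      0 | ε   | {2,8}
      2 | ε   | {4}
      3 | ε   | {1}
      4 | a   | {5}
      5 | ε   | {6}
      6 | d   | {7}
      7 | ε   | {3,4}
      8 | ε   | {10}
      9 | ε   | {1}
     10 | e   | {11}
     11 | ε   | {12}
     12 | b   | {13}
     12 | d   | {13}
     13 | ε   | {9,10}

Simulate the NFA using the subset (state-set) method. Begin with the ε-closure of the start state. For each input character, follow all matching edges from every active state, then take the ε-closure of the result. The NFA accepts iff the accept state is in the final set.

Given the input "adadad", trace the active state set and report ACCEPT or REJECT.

Answer: ACCEPT

Steps:
start: ε-closure({0}) = {0,2,4,8,10}
'a' @ 1: {5,6}
'd' @ 2: {1,3,4,7}  [accepting]
'a' @ 3: {5,6}
'd' @ 4: {1,3,4,7}  [accepting]
'a' @ 5: {5,6}
'd' @ 6: {1,3,4,7}  [accepting]
end set {1,3,4,7} — state 1 in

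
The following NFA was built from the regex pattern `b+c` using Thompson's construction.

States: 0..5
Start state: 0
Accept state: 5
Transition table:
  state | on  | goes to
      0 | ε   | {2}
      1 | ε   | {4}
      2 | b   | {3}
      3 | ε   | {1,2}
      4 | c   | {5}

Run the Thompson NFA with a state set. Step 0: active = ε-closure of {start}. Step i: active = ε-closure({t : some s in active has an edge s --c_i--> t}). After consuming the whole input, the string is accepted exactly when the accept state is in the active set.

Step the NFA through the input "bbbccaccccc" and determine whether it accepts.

initial (ε-close {0}): {0,2}
'b' @ 1: {1,2,3,4}
'b' @ 2: {1,2,3,4}
'b' @ 3: {1,2,3,4}
'c' @ 4: {5}  ✓accept
'c' @ 5: {}  — state set empty
rest 'accccc' ignored (set empty)
after full input: {}  (accept=5 not in)

Answer: REJECT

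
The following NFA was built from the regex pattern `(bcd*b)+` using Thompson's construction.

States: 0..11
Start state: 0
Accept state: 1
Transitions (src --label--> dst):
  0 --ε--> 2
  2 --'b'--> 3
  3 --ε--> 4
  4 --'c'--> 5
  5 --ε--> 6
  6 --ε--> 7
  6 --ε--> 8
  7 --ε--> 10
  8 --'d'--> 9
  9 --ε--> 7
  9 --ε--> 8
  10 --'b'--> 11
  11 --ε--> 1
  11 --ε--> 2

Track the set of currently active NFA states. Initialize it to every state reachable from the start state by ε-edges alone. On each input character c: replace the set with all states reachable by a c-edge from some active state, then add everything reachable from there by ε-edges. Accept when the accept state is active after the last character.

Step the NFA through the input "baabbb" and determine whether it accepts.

initial (ε-close {0}): {0,2}
'b' @ 1: {3,4}
'a' @ 2: {}  — no active states
rest 'abbb' ignored (set empty)
after full input: {}  (accept=1 not in)

Answer: REJECT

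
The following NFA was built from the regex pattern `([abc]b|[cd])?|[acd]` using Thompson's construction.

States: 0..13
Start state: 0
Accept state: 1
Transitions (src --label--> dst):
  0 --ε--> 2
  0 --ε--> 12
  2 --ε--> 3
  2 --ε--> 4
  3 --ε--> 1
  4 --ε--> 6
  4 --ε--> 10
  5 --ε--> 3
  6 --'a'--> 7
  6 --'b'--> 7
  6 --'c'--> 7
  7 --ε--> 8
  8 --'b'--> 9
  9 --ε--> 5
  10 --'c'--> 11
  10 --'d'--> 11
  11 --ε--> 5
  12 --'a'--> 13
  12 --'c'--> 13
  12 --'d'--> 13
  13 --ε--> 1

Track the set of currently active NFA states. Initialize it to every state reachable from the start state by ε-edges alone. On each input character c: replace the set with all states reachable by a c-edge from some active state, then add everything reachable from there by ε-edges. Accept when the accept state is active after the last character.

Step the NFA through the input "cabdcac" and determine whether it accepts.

Answer: REJECT

Derivation:
S₀ = ε-closure({0}) = {0,1,2,3,4,6,10,12}
'c' @ 1: {1,3,5,7,8,11,13}  (accept∈set)
'a' @ 2: {}  — state set empty
rest 'bdcac' ignored (set empty)
after full input: {}  (accept=1 not in)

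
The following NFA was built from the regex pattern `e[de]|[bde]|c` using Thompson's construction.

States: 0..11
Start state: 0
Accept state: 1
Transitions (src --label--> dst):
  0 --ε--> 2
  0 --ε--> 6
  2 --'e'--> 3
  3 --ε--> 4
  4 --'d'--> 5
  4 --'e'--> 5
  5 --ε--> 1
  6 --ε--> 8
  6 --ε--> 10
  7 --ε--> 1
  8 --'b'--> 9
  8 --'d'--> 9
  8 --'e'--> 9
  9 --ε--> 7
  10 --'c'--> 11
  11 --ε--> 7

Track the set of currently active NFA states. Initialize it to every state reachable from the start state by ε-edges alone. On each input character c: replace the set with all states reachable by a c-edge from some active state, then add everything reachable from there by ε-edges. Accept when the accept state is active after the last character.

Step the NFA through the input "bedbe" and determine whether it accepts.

Answer: REJECT

Trace:
initial (ε-close {0}): {0,2,6,8,10}
'b' @ 1: {1,7,9}  (accept∈set)
'e' @ 2: {}  — dead — no transitions
rest 'dbe' ignored (set empty)
after full input: {}  (accept=1 not in)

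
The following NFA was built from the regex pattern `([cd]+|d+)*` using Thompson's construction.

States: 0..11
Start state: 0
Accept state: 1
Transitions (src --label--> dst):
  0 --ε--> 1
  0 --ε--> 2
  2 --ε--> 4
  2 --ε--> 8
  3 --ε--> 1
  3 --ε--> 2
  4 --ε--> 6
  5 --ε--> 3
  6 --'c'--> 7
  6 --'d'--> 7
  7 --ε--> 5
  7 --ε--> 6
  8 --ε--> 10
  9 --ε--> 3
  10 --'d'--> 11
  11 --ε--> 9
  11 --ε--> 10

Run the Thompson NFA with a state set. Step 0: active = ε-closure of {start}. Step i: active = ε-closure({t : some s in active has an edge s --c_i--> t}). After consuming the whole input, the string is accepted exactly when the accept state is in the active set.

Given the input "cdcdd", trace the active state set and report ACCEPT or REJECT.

start: ε-closure({0}) = {0,1,2,4,6,8,10}
'c' @ 1: {1,2,3,4,5,6,7,8,10}  (accept∈set)
'd' @ 2: {1,2,3,4,5,6,7,8,9,10,11}  (accept∈set)
'c' @ 3: {1,2,3,4,5,6,7,8,10}  (accept∈set)
'd' @ 4: {1,2,3,4,5,6,7,8,9,10,11}  (accept∈set)
'd' @ 5: {1,2,3,4,5,6,7,8,9,10,11}  (accept∈set)
end set {1,2,3,4,5,6,7,8,9,10,11} — state 1 in

Answer: ACCEPT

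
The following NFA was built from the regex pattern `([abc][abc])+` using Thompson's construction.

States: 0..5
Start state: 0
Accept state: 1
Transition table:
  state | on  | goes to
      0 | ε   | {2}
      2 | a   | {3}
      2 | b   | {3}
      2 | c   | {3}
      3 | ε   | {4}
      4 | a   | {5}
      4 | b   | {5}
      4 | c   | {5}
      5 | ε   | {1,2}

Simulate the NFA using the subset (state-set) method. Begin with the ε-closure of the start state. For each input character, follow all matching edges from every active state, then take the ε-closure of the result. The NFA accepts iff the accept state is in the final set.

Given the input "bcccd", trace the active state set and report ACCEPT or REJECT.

initial (ε-close {0}): {0,2}
'b' @ 1: {3,4}
'c' @ 2: {1,2,5}  (accept∈set)
'c' @ 3: {3,4}
'c' @ 4: {1,2,5}  (accept∈set)
'd' @ 5: {}  — state set empty
final: {}; accept 1 not in set

Answer: REJECT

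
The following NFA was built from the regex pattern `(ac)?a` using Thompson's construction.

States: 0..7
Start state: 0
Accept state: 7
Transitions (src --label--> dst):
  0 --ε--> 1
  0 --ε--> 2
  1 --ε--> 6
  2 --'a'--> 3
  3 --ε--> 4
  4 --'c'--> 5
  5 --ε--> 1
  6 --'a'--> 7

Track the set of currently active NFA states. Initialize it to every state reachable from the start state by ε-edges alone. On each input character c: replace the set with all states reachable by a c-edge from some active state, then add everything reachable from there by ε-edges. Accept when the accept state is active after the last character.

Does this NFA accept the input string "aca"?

initial (ε-close {0}): {0,1,2,6}
'a' @ 1: {3,4,7}  (accept∈set)
'c' @ 2: {1,5,6}
'a' @ 3: {7}  (accept∈set)
after full input: {7}  (accept=7 in)

Answer: ACCEPT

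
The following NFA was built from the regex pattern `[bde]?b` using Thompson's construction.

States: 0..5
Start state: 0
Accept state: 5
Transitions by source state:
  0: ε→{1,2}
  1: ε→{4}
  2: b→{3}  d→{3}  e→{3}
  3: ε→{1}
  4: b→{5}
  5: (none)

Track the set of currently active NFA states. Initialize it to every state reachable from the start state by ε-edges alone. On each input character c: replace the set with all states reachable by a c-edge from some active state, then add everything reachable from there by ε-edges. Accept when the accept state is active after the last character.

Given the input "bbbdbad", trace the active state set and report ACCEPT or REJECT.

Answer: REJECT

Steps:
start: ε-closure({0}) = {0,1,2,4}
'b' @ 1: {1,3,4,5}  (accept∈set)
'b' @ 2: {5}  (accept∈set)
'b' @ 3: {}  — state set empty
rest 'dbad' ignored (set empty)
final: {}; accept 5 not in set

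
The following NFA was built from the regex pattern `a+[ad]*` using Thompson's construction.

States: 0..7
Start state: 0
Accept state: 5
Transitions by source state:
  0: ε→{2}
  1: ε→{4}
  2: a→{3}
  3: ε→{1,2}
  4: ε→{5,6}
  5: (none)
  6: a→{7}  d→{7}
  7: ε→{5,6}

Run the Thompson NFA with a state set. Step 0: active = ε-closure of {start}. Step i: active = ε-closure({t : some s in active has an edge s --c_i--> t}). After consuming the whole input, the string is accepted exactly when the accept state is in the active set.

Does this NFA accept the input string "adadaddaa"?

Answer: ACCEPT

Steps:
start: ε-closure({0}) = {0,2}
'a' @ 1: {1,2,3,4,5,6}  [accepting]
'd' @ 2: {5,6,7}  [accepting]
'a' @ 3: {5,6,7}  [accepting]
'd' @ 4: {5,6,7}  [accepting]
'a' @ 5: {5,6,7}  [accepting]
'd' @ 6: {5,6,7}  [accepting]
'd' @ 7: {5,6,7}  [accepting]
'a' @ 8: {5,6,7}  [accepting]
'a' @ 9: {5,6,7}  [accepting]
end set {5,6,7} — state 5 in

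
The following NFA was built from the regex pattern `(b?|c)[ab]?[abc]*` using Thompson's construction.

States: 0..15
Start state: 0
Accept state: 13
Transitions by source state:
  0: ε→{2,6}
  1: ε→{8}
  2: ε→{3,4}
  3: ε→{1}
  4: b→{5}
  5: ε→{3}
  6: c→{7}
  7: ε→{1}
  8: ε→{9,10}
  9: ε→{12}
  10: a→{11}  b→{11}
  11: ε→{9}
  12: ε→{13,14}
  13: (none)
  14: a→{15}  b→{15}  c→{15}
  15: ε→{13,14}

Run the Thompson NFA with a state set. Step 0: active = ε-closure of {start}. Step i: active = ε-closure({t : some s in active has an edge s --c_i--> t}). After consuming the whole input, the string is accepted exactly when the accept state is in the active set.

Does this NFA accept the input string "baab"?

Answer: ACCEPT

Derivation:
S₀ = ε-closure({0}) = {0,1,2,3,4,6,8,9,10,12,13,14}
'b' @ 1: {1,3,5,8,9,10,11,12,13,14,15}  (accept∈set)
'a' @ 2: {9,11,12,13,14,15}  (accept∈set)
'a' @ 3: {13,14,15}  (accept∈set)
'b' @ 4: {13,14,15}  (accept∈set)
after full input: {13,14,15}  (accept=13 in)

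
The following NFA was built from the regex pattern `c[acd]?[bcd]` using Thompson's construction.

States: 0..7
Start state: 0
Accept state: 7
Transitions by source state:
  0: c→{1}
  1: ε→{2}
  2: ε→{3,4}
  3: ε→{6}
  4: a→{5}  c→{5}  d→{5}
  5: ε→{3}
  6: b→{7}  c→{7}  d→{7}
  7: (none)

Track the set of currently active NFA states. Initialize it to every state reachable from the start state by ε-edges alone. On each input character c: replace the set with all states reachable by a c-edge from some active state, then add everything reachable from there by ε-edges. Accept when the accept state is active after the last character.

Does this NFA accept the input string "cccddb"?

S₀ = ε-closure({0}) = {0}
'c' @ 1: {1,2,3,4,6}
'c' @ 2: {3,5,6,7}  ✓accept
'c' @ 3: {7}  ✓accept
'd' @ 4: {}  — state set empty
rest 'db' ignored (set empty)
end set {} — state 7 not in

Answer: REJECT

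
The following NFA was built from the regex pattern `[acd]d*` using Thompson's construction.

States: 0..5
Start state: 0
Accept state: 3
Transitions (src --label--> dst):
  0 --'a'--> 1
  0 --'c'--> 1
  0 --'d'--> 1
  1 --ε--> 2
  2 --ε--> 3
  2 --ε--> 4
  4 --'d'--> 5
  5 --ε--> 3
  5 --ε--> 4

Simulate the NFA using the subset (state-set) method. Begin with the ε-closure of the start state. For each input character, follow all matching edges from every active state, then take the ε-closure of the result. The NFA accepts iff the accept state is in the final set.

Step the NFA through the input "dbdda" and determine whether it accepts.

S₀ = ε-closure({0}) = {0}
'd' @ 1: {1,2,3,4}  [accepting]
'b' @ 2: {}  — dead — no transitions
rest 'dda' ignored (set empty)
after full input: {}  (accept=3 not in)

Answer: REJECT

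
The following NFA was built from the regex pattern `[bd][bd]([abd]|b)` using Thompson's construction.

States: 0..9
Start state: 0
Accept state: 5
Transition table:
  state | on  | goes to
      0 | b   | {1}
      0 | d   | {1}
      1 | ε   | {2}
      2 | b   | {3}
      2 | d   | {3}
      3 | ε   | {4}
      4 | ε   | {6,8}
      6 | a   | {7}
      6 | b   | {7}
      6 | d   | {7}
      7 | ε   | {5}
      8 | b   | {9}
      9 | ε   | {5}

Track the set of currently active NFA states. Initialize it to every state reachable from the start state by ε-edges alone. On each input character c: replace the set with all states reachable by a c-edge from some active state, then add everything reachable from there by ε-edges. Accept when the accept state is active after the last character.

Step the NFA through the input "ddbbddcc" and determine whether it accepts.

S₀ = ε-closure({0}) = {0}
'd' @ 1: {1,2}
'd' @ 2: {3,4,6,8}
'b' @ 3: {5,7,9}  (accept∈set)
'b' @ 4: {}  — state set empty
rest 'ddcc' ignored (set empty)
final: {}; accept 5 not in set

Answer: REJECT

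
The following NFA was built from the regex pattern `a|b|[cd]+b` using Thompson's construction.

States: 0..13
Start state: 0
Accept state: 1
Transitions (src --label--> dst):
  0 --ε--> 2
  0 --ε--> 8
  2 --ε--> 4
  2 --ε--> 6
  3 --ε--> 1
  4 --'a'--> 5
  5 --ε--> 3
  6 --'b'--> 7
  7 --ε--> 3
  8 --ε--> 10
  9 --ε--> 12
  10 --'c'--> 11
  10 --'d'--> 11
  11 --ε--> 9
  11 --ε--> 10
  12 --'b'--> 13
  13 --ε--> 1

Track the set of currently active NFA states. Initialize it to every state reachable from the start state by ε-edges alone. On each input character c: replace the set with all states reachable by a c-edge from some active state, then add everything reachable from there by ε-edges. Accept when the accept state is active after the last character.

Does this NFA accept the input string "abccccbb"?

S₀ = ε-closure({0}) = {0,2,4,6,8,10}
'a' @ 1: {1,3,5}  ✓accept
'b' @ 2: {}  — state set empty
rest 'ccccbb' ignored (set empty)
final: {}; accept 1 not in set

Answer: REJECT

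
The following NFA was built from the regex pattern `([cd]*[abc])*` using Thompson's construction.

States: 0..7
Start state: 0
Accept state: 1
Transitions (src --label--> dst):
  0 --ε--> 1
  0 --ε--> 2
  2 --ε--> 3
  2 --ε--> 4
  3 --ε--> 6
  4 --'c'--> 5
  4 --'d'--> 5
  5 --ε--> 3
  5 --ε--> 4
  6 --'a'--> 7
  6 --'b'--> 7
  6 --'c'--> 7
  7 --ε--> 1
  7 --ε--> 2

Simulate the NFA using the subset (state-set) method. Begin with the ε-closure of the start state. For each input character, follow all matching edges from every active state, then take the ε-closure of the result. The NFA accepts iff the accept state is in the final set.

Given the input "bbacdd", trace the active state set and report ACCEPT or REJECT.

S₀ = ε-closure({0}) = {0,1,2,3,4,6}
'b' @ 1: {1,2,3,4,6,7}  ✓accept
'b' @ 2: {1,2,3,4,6,7}  ✓accept
'a' @ 3: {1,2,3,4,6,7}  ✓accept
'c' @ 4: {1,2,3,4,5,6,7}  ✓accept
'd' @ 5: {3,4,5,6}
'd' @ 6: {3,4,5,6}
after full input: {3,4,5,6}  (accept=1 not in)

Answer: REJECT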